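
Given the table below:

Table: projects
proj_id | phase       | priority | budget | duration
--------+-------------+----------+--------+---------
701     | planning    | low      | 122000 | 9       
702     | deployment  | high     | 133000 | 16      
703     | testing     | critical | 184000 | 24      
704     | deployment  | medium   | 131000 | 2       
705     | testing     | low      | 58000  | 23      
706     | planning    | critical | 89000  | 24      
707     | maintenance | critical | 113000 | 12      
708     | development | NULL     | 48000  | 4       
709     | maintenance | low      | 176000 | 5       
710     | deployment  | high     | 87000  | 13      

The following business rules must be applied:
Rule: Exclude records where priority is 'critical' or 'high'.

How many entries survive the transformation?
5

Step 1: Count records to exclude
  - 3 (critical) + 2 (high) = 5 records
Step 2: Total records: 10
Step 3: Remaining = 10 - 5 = 5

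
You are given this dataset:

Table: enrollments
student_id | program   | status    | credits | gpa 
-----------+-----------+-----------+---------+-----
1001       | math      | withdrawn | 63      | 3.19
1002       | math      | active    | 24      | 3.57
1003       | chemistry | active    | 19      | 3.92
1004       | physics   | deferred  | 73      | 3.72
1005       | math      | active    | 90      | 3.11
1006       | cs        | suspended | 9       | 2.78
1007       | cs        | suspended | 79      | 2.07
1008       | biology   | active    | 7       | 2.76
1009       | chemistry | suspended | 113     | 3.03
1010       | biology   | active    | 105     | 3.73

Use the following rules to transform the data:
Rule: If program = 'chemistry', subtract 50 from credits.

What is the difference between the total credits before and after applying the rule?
100

Step 1: Original sum of credits = 582
Step 2: 2 records have program = 'chemistry'
Step 3: Each affected record changes by -50
Step 4: Total change = 2 × -50 = -100
Step 5: New sum = 582 + -100 = 482
Step 6: Difference = |482 - 582| = 100
        (Sum decreased by 100)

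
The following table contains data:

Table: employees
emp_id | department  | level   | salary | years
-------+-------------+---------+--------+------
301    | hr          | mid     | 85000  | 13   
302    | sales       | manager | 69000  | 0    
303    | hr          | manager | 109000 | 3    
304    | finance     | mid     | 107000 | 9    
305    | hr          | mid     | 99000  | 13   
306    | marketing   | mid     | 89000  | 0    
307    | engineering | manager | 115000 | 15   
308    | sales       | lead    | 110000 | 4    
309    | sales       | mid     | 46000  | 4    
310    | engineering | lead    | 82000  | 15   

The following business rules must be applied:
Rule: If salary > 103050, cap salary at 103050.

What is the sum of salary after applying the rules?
882200

Step 1: 4 records have salary > 103050
Step 2: These records originally summed to 441000
Step 3: After capping: 4 × 103050 = 412200
Step 4: Unaffected records sum: 470000
Step 5: Final sum = 412200 + 470000 = 882200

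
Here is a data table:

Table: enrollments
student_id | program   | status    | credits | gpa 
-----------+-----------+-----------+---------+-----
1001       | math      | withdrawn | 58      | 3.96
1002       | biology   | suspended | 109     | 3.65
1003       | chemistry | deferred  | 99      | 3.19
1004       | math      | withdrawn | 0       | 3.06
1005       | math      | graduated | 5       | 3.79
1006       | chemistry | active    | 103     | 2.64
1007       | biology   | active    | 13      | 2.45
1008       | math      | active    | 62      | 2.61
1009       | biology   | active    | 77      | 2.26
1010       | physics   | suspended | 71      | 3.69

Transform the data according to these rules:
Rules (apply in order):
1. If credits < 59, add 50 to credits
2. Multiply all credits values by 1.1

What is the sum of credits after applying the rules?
876.7

Step 1: Apply Rule 1 - Add 50 to records with credits < 59
  - 4 records affected: 76 + (4 × 50) = 276
  - Unaffected records: 521
  - Sum after Rule 1: 797
Step 2: Apply Rule 2 - Multiply all by 1.1
  - 797 × 1.1 = 876.7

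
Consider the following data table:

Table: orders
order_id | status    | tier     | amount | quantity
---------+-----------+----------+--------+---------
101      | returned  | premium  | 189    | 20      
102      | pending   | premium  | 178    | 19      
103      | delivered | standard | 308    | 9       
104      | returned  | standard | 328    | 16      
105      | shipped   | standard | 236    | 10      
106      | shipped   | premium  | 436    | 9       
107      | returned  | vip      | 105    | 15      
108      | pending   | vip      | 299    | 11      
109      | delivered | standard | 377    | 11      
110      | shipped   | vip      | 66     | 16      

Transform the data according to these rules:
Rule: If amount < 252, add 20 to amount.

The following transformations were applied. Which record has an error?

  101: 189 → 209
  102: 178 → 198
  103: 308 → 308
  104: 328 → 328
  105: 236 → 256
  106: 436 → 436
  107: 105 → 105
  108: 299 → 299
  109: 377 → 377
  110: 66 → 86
Record 107 has an error. The correct transformed value should be 125, not 105.

Step 1: Check each record against the rule
Step 2: Record 107 has amount = 105
Step 3: Since 105 < 252, the bonus should have been applied
Step 4: Correct value = 125, but claimed value = 105
Conclusion: Record 107 has the error.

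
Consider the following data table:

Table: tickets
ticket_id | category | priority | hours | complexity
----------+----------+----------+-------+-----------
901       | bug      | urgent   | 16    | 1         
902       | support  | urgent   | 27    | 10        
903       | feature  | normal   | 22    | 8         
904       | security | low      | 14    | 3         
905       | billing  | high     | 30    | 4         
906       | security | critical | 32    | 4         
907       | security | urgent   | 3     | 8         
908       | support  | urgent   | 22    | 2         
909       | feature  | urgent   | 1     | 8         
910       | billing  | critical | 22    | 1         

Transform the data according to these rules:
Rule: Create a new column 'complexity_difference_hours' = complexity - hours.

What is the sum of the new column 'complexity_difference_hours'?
-140

Step 1: For each record, compute complexity - hours
Example calculations:
  1 - 16 = -15
  10 - 27 = -17
  8 - 22 = -14
  ...
Step 2: Sum all derived values
Step 3: Total = -140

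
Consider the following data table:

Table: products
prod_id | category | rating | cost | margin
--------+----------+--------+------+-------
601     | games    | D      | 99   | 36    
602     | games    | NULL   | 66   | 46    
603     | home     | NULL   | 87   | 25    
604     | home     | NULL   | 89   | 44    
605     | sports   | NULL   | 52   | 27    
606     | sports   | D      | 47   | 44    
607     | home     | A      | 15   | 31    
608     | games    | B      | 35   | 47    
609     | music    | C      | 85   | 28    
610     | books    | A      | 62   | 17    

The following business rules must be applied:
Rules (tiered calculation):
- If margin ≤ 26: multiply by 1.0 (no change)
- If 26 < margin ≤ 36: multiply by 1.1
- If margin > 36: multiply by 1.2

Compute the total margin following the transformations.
393.4

Step 1: Tier 1 (margin ≤ 26): 2 records, sum = 42 × 1.0 = 42.0
Step 2: Tier 2 (26 < margin ≤ 36): 4 records, sum = 122 × 1.1 = 134.2
Step 3: Tier 3 (margin > 36): 4 records, sum = 181 × 1.2 = 217.2
Step 4: Final sum = 42.0 + 134.2 + 217.2 = 393.4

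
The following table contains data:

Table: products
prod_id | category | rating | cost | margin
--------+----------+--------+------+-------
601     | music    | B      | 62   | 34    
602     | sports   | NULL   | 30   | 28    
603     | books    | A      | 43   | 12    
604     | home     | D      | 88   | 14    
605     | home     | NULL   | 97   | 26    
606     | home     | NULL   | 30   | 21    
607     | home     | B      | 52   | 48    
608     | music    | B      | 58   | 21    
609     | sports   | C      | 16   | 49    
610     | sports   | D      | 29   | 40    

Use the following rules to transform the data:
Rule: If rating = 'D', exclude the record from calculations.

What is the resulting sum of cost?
388

Step 1: Identify records where rating = 'D'
Step 2: The excluded records sum to 117
Step 3: Original total cost = 505
Step 4: Remaining total = 505 - 117 = 388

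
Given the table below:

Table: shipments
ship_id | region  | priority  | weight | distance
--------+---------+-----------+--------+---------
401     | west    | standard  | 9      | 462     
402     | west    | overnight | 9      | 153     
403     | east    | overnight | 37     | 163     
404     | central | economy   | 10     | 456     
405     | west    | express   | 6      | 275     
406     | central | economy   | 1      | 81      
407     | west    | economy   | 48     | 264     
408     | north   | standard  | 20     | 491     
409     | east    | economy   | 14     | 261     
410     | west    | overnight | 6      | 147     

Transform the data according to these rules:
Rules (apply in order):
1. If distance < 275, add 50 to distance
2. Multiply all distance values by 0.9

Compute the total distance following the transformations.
2747.7

Step 1: Apply Rule 1 - Add 50 to records with distance < 275
  - 6 records affected: 1069 + (6 × 50) = 1369
  - Unaffected records: 1684
  - Sum after Rule 1: 3053
Step 2: Apply Rule 2 - Multiply all by 0.9
  - 3053 × 0.9 = 2747.7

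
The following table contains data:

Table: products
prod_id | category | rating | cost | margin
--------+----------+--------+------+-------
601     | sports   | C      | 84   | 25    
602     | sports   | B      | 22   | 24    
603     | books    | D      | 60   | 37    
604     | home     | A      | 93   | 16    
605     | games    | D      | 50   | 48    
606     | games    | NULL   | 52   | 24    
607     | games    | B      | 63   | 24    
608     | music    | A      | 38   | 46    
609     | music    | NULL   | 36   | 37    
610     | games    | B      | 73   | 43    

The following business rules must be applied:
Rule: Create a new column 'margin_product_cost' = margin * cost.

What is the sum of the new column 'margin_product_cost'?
17715

Step 1: For each record, compute margin * cost
Example calculations:
  25 * 84 = 2100
  24 * 22 = 528
  37 * 60 = 2220
  ...
Step 2: Sum all derived values
Step 3: Total = 17715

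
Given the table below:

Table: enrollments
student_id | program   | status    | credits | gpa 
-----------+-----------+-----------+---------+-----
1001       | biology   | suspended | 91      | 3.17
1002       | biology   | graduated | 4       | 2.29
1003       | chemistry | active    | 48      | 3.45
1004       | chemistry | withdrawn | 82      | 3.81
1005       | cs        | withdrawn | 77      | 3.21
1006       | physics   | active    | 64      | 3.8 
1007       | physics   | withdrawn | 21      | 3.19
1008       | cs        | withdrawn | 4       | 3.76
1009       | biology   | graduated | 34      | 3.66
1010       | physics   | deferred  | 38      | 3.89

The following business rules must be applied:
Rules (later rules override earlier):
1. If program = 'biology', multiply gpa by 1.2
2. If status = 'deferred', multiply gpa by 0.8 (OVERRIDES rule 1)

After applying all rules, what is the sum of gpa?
35.28

Step 1: Rule 2 takes priority for records with status = 'deferred'
  - 1 records: 3.89 × 0.8 = 3.11
Step 2: Rule 1 applies to remaining records with program = 'biology'
  - 3 records: 9.12 × 1.2 = 10.94
Step 3: Other records unchanged: 21.22
Step 4: Final sum = 3.11 + 10.94 + 21.22 = 35.28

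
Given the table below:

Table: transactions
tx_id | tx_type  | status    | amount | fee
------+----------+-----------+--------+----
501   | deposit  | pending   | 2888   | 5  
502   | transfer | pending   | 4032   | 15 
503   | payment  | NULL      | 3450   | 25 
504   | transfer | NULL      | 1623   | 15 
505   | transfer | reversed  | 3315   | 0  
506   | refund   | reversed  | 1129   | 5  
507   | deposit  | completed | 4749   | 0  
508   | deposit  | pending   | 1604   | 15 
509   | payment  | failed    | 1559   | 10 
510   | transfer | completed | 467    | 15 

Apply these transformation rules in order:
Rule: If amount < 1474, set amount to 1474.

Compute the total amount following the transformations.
26168

Step 1: 2 records have amount < 1474
Step 2: These records originally summed to 1596
Step 3: After setting to minimum: 2 × 1474 = 2948
Step 4: Unaffected records sum: 23220
Step 5: Final sum = 2948 + 23220 = 26168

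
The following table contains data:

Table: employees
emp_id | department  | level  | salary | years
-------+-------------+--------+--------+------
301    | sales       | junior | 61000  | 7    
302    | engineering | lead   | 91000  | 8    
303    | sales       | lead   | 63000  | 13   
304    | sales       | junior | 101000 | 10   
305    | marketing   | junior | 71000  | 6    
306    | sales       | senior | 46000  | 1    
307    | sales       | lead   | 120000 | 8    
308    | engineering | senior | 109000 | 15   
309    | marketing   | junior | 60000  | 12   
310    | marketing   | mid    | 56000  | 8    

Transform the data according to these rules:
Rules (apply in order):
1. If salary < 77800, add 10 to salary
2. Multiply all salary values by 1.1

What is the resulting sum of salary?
855866.0

Step 1: Apply Rule 1 - Add 10 to records with salary < 77800
  - 6 records affected: 357000 + (6 × 10) = 357060
  - Unaffected records: 421000
  - Sum after Rule 1: 778060
Step 2: Apply Rule 2 - Multiply all by 1.1
  - 778060 × 1.1 = 855866.0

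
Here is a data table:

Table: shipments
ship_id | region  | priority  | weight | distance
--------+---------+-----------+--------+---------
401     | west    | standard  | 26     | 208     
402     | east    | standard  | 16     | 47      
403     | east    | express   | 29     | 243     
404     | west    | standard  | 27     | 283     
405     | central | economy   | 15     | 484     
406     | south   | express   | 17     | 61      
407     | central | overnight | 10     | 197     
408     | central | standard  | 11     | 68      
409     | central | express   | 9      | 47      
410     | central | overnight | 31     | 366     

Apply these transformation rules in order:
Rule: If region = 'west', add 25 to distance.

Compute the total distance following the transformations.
2054

Step 1: Count records where region = 'west': 2
Step 2: Total bonus added: 2 × 25 = 50
Step 3: Original sum of distance: 2004
Step 4: Final sum = 2004 + 50 = 2054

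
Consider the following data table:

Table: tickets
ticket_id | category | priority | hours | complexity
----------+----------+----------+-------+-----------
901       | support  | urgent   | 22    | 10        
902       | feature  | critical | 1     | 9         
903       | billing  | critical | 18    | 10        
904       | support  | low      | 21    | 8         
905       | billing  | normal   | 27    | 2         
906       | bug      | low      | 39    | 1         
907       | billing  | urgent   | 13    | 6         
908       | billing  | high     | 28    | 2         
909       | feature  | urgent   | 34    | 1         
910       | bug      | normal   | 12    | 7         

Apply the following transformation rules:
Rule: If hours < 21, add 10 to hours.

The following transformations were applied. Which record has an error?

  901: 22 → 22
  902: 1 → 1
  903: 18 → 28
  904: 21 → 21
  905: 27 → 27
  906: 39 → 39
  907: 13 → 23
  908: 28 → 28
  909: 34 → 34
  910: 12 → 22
Record 902 has an error. The correct transformed value should be 11, not 1.

Step 1: Check each record against the rule
Step 2: Record 902 has hours = 1
Step 3: Since 1 < 21, the bonus should have been applied
Step 4: Correct value = 11, but claimed value = 1
Conclusion: Record 902 has the error.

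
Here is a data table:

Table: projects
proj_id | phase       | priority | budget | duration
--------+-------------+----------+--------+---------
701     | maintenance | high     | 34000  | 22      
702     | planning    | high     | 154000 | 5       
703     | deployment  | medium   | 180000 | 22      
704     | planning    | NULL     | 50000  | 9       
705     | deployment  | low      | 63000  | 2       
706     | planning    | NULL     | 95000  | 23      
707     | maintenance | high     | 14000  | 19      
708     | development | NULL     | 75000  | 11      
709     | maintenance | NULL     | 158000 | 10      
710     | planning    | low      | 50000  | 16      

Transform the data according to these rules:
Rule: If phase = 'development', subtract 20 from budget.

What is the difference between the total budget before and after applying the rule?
20

Step 1: Original sum of budget = 873000
Step 2: 1 records have phase = 'development'
Step 3: Each affected record changes by -20
Step 4: Total change = 1 × -20 = -20
Step 5: New sum = 873000 + -20 = 872980
Step 6: Difference = |872980 - 873000| = 20
        (Sum decreased by 20)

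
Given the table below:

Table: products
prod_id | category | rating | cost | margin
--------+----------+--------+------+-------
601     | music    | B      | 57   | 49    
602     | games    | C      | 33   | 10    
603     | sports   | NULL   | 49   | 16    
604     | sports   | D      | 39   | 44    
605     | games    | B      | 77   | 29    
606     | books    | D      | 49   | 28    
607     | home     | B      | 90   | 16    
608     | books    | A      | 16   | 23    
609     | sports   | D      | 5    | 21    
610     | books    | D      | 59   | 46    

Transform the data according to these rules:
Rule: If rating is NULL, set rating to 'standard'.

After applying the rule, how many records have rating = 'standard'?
1

Step 1: Count records where rating IS NULL
Step 2: Found 1 records with NULL rating
Step 3: These records will have rating set to 'standard'
Step 4: Records already having rating = 'standard': 0
Step 5: Answer: 1 + 0 = 1 records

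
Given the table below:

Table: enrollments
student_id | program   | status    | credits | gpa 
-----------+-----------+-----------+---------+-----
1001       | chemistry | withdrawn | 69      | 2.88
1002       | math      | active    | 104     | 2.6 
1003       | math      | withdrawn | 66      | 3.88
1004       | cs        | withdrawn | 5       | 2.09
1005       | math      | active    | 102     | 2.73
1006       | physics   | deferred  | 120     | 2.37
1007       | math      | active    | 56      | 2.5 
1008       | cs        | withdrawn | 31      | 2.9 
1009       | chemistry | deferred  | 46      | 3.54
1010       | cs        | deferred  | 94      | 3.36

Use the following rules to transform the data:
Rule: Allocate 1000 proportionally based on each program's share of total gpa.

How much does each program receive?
chemistry: 222.53, cs: 289.43, math: 405.89, physics: 82.15

Step 1: Calculate total gpa = 28.85
Step 2: Calculate each program's proportion:
  chemistry: 6.42/28.85 = 22.25% → 222.53
  cs: 8.35/28.85 = 28.94% → 289.43
  math: 11.71/28.85 = 40.59% → 405.89
  physics: 2.37/28.85 = 8.21% → 82.15
Step 3: Verify: sum of allocations ≈ 1000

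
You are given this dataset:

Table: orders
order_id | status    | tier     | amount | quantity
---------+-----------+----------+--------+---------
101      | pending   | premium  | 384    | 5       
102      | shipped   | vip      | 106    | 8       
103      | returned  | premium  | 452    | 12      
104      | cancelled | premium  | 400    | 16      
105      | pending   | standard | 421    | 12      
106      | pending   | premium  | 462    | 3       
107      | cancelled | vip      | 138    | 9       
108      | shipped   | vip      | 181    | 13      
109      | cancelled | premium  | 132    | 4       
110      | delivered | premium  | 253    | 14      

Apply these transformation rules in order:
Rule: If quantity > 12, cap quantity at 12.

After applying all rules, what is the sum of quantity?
89

Step 1: 3 records have quantity > 12
Step 2: These records originally summed to 43
Step 3: After capping: 3 × 12 = 36
Step 4: Unaffected records sum: 53
Step 5: Final sum = 36 + 53 = 89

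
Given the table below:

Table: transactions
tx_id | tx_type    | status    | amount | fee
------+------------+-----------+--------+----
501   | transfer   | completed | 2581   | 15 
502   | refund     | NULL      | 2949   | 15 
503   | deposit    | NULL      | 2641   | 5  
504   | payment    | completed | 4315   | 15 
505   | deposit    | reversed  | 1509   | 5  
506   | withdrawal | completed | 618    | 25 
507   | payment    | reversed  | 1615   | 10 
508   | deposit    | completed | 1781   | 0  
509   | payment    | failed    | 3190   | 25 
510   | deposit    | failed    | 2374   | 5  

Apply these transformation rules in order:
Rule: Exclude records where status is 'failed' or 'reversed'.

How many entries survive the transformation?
6

Step 1: Count records to exclude
  - 2 (failed) + 2 (reversed) = 4 records
Step 2: Total records: 10
Step 3: Remaining = 10 - 4 = 6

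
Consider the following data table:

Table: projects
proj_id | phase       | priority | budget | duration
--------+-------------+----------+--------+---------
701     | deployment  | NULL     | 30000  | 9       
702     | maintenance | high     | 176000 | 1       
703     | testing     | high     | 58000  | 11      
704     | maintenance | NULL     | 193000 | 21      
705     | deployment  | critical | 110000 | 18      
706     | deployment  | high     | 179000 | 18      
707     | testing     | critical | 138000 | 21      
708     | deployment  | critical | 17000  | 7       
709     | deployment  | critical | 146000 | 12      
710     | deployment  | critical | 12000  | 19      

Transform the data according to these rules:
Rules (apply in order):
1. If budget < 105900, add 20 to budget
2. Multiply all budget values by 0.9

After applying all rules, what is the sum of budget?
953172.0

Step 1: Apply Rule 1 - Add 20 to records with budget < 105900
  - 4 records affected: 117000 + (4 × 20) = 117080
  - Unaffected records: 942000
  - Sum after Rule 1: 1059080
Step 2: Apply Rule 2 - Multiply all by 0.9
  - 1059080 × 0.9 = 953172.0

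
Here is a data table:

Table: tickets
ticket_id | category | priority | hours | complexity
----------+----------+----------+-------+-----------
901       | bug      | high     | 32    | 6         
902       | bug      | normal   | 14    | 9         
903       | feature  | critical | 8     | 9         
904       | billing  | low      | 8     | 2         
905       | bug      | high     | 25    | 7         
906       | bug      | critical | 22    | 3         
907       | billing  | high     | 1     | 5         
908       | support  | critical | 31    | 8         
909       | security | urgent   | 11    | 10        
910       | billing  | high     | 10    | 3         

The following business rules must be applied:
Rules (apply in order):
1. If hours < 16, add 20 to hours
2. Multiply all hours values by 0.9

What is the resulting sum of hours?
253.8

Step 1: Apply Rule 1 - Add 20 to records with hours < 16
  - 6 records affected: 52 + (6 × 20) = 172
  - Unaffected records: 110
  - Sum after Rule 1: 282
Step 2: Apply Rule 2 - Multiply all by 0.9
  - 282 × 0.9 = 253.8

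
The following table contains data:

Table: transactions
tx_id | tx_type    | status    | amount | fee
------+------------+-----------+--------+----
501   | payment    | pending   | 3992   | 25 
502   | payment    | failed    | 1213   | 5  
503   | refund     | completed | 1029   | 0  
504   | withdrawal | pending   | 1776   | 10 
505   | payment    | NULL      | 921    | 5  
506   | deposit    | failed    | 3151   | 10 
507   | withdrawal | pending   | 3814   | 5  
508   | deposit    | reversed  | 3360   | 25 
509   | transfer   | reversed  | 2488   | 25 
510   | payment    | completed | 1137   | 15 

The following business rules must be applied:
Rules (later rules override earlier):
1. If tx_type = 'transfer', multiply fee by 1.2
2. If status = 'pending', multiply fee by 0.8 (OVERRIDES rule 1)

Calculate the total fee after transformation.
122.0

Step 1: Rule 2 takes priority for records with status = 'pending'
  - 3 records: 40 × 0.8 = 32.0
Step 2: Rule 1 applies to remaining records with tx_type = 'transfer'
  - 1 records: 25 × 1.2 = 30.0
Step 3: Other records unchanged: 60
Step 4: Final sum = 32.0 + 30.0 + 60 = 122.0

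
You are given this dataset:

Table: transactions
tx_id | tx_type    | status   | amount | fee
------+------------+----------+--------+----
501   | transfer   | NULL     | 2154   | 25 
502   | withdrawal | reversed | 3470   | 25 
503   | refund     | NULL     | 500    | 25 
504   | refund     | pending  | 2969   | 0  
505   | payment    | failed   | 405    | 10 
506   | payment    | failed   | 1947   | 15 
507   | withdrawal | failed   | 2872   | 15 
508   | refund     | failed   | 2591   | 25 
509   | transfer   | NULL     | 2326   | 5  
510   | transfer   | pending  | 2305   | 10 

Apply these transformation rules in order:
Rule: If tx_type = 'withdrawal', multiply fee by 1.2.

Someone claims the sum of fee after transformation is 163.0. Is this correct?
Yes, the result is correct.

Step 1: Calculate the correct sum after transformation
Step 2: Apply multiplier 1.2 to records where tx_type = 'withdrawal'
Step 3: Correct result = 163.0
Step 4: Claimed result = 163.0
Step 5: 163.0 = 163.0 ✓
Conclusion: The claimed result is correct.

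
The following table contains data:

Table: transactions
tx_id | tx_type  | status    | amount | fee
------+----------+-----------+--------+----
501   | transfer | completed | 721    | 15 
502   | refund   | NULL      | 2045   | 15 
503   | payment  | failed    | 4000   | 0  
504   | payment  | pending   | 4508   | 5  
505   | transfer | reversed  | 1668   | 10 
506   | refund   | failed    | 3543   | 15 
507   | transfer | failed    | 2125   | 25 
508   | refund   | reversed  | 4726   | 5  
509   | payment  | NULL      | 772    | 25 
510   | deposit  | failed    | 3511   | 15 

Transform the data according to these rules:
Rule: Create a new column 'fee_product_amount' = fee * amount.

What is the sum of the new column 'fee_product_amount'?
282575

Step 1: For each record, compute fee * amount
Example calculations:
  15 * 721 = 10815
  15 * 2045 = 30675
  0 * 4000 = 0
  ...
Step 2: Sum all derived values
Step 3: Total = 282575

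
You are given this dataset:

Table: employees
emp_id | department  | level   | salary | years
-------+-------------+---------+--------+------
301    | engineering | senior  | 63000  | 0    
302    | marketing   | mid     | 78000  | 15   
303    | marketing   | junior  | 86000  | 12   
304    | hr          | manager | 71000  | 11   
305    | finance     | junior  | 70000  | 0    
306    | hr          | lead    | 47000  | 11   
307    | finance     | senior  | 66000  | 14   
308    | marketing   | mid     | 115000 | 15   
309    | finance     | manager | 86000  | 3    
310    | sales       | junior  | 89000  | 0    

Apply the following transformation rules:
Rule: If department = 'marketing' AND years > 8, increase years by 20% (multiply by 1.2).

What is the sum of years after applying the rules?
89.4

Step 1: Find records where department = 'marketing' AND years > 8
Step 2: 3 records match, summing to 42
Step 3: After multiplier: 42 × 1.2 = 50.4
Step 4: Unaffected records sum: 39
Step 5: Final sum = 50.4 + 39 = 89.4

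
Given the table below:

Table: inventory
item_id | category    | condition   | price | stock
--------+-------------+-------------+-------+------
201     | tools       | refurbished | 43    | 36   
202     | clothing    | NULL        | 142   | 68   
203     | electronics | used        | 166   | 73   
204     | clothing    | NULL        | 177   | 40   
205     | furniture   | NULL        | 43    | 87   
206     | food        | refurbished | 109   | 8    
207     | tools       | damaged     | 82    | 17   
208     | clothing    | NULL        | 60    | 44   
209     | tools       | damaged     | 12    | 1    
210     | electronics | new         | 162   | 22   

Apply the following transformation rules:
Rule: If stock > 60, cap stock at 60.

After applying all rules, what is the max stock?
60

Step 1: Original maximum stock = 87
Step 2: Apply cap at 60
Step 3: 3 records had stock > 60 and were capped
Step 4: Maximum after transformation = 60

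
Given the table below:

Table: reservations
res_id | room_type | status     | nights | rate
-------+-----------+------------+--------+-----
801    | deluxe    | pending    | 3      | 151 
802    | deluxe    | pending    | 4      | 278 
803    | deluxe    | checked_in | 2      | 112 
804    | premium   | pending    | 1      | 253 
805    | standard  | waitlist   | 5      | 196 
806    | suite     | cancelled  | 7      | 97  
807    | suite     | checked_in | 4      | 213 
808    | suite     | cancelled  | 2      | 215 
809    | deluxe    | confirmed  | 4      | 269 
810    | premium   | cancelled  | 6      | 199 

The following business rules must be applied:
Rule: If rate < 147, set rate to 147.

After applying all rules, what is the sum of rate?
2068

Step 1: 2 records have rate < 147
Step 2: These records originally summed to 209
Step 3: After setting to minimum: 2 × 147 = 294
Step 4: Unaffected records sum: 1774
Step 5: Final sum = 294 + 1774 = 2068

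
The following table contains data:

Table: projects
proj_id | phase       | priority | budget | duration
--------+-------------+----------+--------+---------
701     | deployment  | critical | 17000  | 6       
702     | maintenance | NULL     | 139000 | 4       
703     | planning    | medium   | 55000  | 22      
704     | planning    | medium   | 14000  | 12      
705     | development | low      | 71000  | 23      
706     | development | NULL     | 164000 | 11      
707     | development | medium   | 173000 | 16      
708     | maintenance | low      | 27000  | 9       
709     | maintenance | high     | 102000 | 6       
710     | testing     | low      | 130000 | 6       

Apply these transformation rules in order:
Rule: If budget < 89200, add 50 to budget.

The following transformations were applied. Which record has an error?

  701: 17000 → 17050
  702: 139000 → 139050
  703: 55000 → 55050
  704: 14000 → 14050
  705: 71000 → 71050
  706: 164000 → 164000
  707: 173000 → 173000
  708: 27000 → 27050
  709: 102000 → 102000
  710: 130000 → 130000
Record 702 has an error. The correct transformed value should be 139000, not 139050.

Step 1: Check each record against the rule
Step 2: Record 702 has budget = 139000
Step 3: Since 139000 >= 89200, the bonus should not have been applied
Step 4: Correct value = 139000, but claimed value = 139050
Conclusion: Record 702 has the error.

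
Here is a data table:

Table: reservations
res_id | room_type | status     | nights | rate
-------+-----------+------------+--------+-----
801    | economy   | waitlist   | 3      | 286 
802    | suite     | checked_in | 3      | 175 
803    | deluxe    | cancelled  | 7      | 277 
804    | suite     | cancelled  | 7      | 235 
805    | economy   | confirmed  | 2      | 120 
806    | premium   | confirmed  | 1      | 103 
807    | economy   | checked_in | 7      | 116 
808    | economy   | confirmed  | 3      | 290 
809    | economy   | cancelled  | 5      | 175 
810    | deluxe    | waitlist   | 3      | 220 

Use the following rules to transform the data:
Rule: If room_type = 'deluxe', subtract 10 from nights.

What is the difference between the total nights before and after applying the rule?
20

Step 1: Original sum of nights = 41
Step 2: 2 records have room_type = 'deluxe'
Step 3: Each affected record changes by -10
Step 4: Total change = 2 × -10 = -20
Step 5: New sum = 41 + -20 = 21
Step 6: Difference = |21 - 41| = 20
        (Sum decreased by 20)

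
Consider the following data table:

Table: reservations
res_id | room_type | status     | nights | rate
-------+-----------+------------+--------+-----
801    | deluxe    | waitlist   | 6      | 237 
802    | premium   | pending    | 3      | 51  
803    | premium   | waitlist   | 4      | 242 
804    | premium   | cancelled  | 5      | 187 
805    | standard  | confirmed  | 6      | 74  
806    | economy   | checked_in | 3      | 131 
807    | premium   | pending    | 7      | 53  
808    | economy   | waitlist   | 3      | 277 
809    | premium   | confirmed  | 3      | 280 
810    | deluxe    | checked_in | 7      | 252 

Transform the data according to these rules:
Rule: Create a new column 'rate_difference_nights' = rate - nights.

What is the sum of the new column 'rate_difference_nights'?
1737

Step 1: For each record, compute rate - nights
Example calculations:
  237 - 6 = 231
  51 - 3 = 48
  242 - 4 = 238
  ...
Step 2: Sum all derived values
Step 3: Total = 1737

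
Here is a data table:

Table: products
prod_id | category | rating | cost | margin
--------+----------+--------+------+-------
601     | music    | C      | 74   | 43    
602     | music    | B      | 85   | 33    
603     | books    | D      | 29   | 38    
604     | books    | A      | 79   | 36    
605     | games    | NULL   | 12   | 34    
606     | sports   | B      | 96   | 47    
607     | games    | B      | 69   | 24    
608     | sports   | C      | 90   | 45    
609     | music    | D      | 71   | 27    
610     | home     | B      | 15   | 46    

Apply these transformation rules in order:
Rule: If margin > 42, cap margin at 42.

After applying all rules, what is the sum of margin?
360

Step 1: 4 records have margin > 42
Step 2: These records originally summed to 181
Step 3: After capping: 4 × 42 = 168
Step 4: Unaffected records sum: 192
Step 5: Final sum = 168 + 192 = 360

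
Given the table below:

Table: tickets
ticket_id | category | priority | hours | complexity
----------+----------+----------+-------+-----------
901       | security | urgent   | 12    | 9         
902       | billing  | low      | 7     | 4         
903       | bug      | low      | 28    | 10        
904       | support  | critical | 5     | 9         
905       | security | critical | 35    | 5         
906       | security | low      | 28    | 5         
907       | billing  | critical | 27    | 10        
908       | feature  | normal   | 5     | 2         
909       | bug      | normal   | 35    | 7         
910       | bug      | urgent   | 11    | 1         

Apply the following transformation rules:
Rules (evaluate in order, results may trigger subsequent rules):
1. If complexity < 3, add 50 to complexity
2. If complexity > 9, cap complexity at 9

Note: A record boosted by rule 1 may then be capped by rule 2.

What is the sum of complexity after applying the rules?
75

Step 1: Apply rule 1 to records with complexity < 3
  - 2 records get bonus of 50
  - Of these, 2 records then exceed 9 and get capped
Step 2: Apply rule 2 to records with complexity > 9
  - 2 records (original) are capped
Step 3: Calculate final sum = 75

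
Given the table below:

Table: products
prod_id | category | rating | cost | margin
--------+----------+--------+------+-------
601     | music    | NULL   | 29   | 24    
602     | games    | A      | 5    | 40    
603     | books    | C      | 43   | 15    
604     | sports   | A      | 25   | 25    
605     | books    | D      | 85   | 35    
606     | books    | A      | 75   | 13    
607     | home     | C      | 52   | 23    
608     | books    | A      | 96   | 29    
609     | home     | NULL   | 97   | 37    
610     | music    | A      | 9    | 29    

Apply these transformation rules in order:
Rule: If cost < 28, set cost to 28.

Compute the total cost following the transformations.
561

Step 1: 3 records have cost < 28
Step 2: These records originally summed to 39
Step 3: After setting to minimum: 3 × 28 = 84
Step 4: Unaffected records sum: 477
Step 5: Final sum = 84 + 477 = 561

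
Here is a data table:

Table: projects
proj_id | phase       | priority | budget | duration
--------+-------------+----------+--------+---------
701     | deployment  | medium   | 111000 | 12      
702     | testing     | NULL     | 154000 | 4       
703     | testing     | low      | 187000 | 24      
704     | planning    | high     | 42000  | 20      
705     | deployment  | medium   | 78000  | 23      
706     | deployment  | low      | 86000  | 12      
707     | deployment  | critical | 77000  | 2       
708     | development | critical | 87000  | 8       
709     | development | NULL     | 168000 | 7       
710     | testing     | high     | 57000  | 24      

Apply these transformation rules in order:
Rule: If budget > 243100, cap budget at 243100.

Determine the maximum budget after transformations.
187000

Step 1: Original maximum budget = 187000
Step 2: Check cap of 243100 against maximum
Step 3: No records exceed the cap (max 187000 <= cap 243100), so no capping applies
Step 4: Maximum after transformation = 187000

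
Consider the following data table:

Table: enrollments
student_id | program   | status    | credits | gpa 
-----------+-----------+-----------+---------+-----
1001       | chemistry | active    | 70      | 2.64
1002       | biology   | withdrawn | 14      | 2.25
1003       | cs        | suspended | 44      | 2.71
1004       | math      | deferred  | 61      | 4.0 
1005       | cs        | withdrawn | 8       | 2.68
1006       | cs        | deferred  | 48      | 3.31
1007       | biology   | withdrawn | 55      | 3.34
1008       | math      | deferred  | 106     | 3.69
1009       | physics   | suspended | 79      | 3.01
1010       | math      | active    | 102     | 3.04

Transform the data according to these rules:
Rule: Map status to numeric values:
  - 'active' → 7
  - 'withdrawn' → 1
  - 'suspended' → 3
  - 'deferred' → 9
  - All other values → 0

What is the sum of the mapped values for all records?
50

Step 1: Apply mapping to each record
Step 2: Count by status:
  'active': 2 records × 7 = 14
  'withdrawn': 3 records × 1 = 3
  'suspended': 2 records × 3 = 6
  'deferred': 3 records × 9 = 27
Step 3: Sum all mapped values = 50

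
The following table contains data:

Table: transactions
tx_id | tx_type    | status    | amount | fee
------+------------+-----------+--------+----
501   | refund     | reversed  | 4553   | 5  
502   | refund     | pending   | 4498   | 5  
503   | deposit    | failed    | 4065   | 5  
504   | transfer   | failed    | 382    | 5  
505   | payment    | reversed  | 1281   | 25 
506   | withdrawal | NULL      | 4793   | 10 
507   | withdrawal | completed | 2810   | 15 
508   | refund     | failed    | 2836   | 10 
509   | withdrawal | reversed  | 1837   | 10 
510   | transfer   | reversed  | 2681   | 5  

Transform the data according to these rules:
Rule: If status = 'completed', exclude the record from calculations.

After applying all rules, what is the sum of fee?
80

Step 1: Identify records where status = 'completed'
Step 2: The excluded records sum to 15
Step 3: Original total fee = 95
Step 4: Remaining total = 95 - 15 = 80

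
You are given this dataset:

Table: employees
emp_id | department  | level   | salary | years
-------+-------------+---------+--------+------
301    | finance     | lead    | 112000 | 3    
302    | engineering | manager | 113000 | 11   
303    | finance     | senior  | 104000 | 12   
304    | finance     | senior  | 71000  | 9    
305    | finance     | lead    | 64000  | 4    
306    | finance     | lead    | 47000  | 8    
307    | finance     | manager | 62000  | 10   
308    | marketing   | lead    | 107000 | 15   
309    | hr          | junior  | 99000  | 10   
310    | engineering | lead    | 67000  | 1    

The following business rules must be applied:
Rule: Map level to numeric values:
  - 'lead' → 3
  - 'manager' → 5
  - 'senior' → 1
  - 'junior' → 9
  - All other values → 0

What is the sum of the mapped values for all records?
36

Step 1: Apply mapping to each record
Step 2: Count by status:
  'lead': 5 records × 3 = 15
  'manager': 2 records × 5 = 10
  'senior': 2 records × 1 = 2
  'junior': 1 records × 9 = 9
Step 3: Sum all mapped values = 36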